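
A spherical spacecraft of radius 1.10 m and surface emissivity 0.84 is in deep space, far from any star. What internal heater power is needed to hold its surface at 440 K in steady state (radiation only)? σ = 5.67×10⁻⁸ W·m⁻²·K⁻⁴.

P = εσ·4πr²·T⁴.
4πr² = 15.21 m²; T⁴ = 3.748×10¹⁰ K⁴.
P = 0.84·5.67×10⁻⁸·15.21·3.748×10¹⁰.

P ≈ 27100 W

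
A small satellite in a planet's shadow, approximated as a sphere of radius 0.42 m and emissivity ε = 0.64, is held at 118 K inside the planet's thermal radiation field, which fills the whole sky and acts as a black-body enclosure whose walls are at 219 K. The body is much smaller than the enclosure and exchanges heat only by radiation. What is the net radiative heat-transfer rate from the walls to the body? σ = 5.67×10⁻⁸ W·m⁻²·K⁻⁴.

For a small grey body in a large enclosure: P_net = εσA(T_body⁴ − T_wall⁴).
A = 4πr² = 2.217 m²; T_body⁴ − T_wall⁴ = 1.939×10⁸ − 2.300×10⁹ = -2.106×10⁹ K⁴.
|P_net| = 0.64·5.67×10⁻⁸·2.217·2.106×10⁹.

P_net ≈ 169 W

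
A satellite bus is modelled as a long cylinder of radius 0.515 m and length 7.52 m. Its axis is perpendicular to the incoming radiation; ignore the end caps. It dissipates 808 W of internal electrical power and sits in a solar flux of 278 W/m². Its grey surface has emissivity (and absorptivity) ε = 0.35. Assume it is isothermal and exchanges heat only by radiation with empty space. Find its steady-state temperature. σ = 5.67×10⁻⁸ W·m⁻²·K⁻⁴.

T ≈ 238 K

At steady state, absorbed solar power + internal power = radiated power.
Absorbed: α·S·A_cross = 0.35·278·7.746 = 753.6 W (cross-section 2rL).
Total input = 753.6 + 808 = 1562 W.
Radiated: εσ·A_surf·T⁴ with A_surf = 2πrL = 24.33 m².
T⁴ = 1562/(0.35·5.67×10⁻⁸·24.33) = 3.234×10⁹ K⁴.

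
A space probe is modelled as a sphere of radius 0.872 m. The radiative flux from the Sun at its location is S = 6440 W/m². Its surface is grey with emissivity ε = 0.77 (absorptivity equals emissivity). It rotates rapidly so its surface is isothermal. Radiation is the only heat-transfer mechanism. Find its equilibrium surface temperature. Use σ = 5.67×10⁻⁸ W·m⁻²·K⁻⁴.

At equilibrium, absorbed power = emitted power.
Absorbing cross-section = πr² = 2.389 m²; emitting surface = 4πr² = 9.555 m² (ratio 4).
εS·A_cross = εσ·A_surf·T⁴  ⇒  T⁴ = S/(4σ)   (ε cancels).
T⁴ = 6440/(4·5.67×10⁻⁸) = 2.840×10¹⁰ K⁴.
T = (2.840×10¹⁰)^(1/4).

T ≈ 410 K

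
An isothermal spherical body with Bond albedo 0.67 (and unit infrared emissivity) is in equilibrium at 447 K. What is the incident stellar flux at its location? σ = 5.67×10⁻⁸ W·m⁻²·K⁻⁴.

S ≈ 27400 W/m²

(1−a)S·πr² = σ·4πr²·T⁴ ⇒ S = 4σT⁴/(1−a).
S = 4·5.67×10⁻⁸·3.992×10¹⁰/0.330.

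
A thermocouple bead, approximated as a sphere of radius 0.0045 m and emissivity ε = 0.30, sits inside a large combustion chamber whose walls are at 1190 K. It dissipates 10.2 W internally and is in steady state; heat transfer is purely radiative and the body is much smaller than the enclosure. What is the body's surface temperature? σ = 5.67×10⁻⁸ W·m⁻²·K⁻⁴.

T ≈ 1450 K

For a small grey body in a large enclosure, net radiated power = εσA(T⁴ − T_w⁴).
Steady state: P = εσA(T⁴ − T_w⁴) with A = 4πr² = 2.545×10⁻⁴ m².
T⁴ = P/(εσA) + T_w⁴ = 10.2/(0.30·5.67×10⁻⁸·2.545×10⁻⁴) + (1190)⁴
    = 2.356×10¹² + 2.005×10¹² = 4.362×10¹² K⁴.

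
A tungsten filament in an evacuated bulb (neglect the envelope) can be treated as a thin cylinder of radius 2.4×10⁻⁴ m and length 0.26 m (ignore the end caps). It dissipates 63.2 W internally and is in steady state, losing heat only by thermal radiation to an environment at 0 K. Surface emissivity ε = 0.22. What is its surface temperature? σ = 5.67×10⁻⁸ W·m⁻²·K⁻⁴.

Steady state: internal power = radiated power, P = εσA T⁴.
Radiating area A = 2πrL = 3.921×10⁻⁴ m².
T⁴ = P/(εσA) = 63.2/(0.22·5.67×10⁻⁸·3.921×10⁻⁴) = 1.292×10¹³ K⁴.
T = (1.292×10¹³)^(1/4).

T ≈ 1900 K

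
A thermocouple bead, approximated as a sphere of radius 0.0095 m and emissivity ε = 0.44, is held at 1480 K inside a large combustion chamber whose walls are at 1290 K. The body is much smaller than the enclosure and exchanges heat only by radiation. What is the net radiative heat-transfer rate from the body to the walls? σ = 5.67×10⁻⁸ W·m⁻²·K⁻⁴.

For a small grey body in a large enclosure: P_net = εσA(T_body⁴ − T_wall⁴).
A = 4πr² = 0.001134 m²; T_body⁴ − T_wall⁴ = 4.798×10¹² − 2.769×10¹² = 2.029×10¹² K⁴.
|P_net| = 0.44·5.67×10⁻⁸·0.001134·2.029×10¹².

P_net ≈ 57.4 W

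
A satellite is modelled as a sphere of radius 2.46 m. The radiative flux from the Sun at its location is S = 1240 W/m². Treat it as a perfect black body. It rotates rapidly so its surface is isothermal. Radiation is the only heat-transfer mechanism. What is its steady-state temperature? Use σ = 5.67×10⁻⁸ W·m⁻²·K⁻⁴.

T ≈ 272 K

At equilibrium, absorbed power = emitted power.
Absorbing cross-section = πr² = 19.01 m²; emitting surface = 4πr² = 76.05 m² (ratio 4).
S·A_cross = εσ·A_surf·T⁴  ⇒  T⁴ = S/(4σ).
T⁴ = 1.00·1240/(4·5.67×10⁻⁸) = 5.467×10⁹ K⁴.
T = (5.467×10⁹)^(1/4).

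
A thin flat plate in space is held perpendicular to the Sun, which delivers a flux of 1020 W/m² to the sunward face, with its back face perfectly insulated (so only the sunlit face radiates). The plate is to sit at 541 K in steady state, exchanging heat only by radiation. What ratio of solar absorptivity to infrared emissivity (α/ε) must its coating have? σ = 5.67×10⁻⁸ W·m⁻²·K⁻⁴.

Balance: αS·A = εσ·1A·T⁴ ⇒ α/ε = σT⁴/S.
α/ε = 5.67×10⁻⁸·(541)⁴/1020 = 5.67×10⁻⁸·8.566×10¹⁰/1020.

α/ε ≈ 4.76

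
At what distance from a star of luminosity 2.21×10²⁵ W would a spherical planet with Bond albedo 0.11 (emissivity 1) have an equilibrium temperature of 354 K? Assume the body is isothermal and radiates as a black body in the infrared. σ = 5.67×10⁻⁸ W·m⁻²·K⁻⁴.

For an isothermal black-emitting sphere, (1−a)S·πr² = σ·4πr²·T⁴ ⇒ S = 4σT⁴/(1−a).
S = 4·5.67×10⁻⁸·(354)⁴/0.890 = 4002 W/m².
Flux falls as S = L/(4πd²), so d = √(L/(4πS)) = √(2.21×10²⁵/(4π·4002)).

d ≈ 2.10×10¹⁰ m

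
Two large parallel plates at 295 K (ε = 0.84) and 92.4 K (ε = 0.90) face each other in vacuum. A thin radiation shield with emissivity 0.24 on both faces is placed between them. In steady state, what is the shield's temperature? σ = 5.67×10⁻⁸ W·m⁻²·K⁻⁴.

T_s ≈ 248 K

In steady state the net flux on the hot side equals that on the cold side.
σ(T₁⁴−T_s⁴)/D₁ = σ(T_s⁴−T₂⁴)/D₂, with D₁ = 1/ε₁+1/ε_s−1 = 4.357, D₂ = 1/ε_s+1/ε₂−1 = 4.278.
Solve for T_s⁴: T_s⁴ = (D₂·T₁⁴ + D₁·T₂⁴)/(D₁+D₂) = 3.789×10⁹ K⁴.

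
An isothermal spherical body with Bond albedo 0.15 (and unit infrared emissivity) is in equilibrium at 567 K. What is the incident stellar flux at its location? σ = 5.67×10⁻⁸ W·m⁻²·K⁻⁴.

S ≈ 27600 W/m²

(1−a)S·πr² = σ·4πr²·T⁴ ⇒ S = 4σT⁴/(1−a).
S = 4·5.67×10⁻⁸·1.034×10¹¹/0.850.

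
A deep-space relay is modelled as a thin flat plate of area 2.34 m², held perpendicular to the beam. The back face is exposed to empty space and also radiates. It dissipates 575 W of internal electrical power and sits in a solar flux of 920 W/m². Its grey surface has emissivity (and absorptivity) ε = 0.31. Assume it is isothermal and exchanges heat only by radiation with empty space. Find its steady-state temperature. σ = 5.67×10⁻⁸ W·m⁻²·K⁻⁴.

T ≈ 351 K

At steady state, absorbed solar power + internal power = radiated power.
Absorbed: α·S·A_cross = 0.31·920·2.340 = 667.4 W (cross-section A).
Total input = 667.4 + 575 = 1242 W.
Radiated: εσ·A_surf·T⁴ with A_surf = 2A = 4.680 m².
T⁴ = 1242/(0.31·5.67×10⁻⁸·4.680) = 1.510×10¹⁰ K⁴.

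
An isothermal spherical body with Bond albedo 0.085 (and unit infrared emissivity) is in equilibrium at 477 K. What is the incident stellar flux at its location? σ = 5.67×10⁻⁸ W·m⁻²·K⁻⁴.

(1−a)S·πr² = σ·4πr²·T⁴ ⇒ S = 4σT⁴/(1−a).
S = 4·5.67×10⁻⁸·5.177×10¹⁰/0.915.

S ≈ 12800 W/m²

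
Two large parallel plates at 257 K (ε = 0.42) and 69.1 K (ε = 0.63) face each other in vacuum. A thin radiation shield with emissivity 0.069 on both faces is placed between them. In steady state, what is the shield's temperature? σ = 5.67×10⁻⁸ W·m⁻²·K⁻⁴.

T_s ≈ 215 K

In steady state the net flux on the hot side equals that on the cold side.
σ(T₁⁴−T_s⁴)/D₁ = σ(T_s⁴−T₂⁴)/D₂, with D₁ = 1/ε₁+1/ε_s−1 = 15.87, D₂ = 1/ε_s+1/ε₂−1 = 15.08.
Solve for T_s⁴: T_s⁴ = (D₂·T₁⁴ + D₁·T₂⁴)/(D₁+D₂) = 2.137×10⁹ K⁴.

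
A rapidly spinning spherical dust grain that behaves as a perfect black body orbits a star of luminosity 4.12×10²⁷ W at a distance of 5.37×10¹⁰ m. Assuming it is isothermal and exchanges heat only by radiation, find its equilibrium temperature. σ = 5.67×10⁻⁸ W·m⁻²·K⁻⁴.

T ≈ 841 K

First find the stellar flux at distance d: S = L/(4πd²) = 4.12×10²⁷/(4π·(5.37×10¹⁰)²) = 1.137×10⁵ W/m².
For an isothermal sphere, absorbed (1−a)S·πr² = emitted σ·4πr²·T⁴, so T⁴ = (1−a)S/(4σ).
T⁴ = 1.00·1.137×10⁵/(4·5.67×10⁻⁸) = 5.013×10¹¹ K⁴.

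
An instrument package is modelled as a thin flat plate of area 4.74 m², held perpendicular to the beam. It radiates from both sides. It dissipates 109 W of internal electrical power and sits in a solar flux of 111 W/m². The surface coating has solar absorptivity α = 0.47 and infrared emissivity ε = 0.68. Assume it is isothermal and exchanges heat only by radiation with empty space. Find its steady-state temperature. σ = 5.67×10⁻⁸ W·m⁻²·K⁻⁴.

T ≈ 177 K

At steady state, absorbed solar power + internal power = radiated power.
Absorbed: α·S·A_cross = 0.47·111·4.740 = 247.3 W (cross-section A).
Total input = 247.3 + 109 = 356.3 W.
Radiated: εσ·A_surf·T⁴ with A_surf = 2A = 9.480 m².
T⁴ = 356.3/(0.68·5.67×10⁻⁸·9.480) = 9.748×10⁸ K⁴.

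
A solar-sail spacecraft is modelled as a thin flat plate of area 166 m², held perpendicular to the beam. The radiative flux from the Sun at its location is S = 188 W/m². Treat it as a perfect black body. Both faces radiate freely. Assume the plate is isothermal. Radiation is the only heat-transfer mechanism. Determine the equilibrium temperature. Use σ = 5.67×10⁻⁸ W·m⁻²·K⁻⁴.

T ≈ 202 K

At equilibrium, absorbed power = emitted power.
Absorbing cross-section = A = 166.0 m²; emitting surface = 2A = 332.0 m² (ratio 2).
S·A_cross = εσ·A_surf·T⁴  ⇒  T⁴ = S/(2σ).
T⁴ = 1.00·188/(2·5.67×10⁻⁸) = 1.658×10⁹ K⁴.
T = (1.658×10⁹)^(1/4).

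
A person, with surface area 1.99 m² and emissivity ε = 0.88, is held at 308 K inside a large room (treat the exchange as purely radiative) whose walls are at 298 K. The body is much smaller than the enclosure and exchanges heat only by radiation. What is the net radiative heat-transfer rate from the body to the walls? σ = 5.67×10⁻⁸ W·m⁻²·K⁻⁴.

P_net ≈ 111 W

For a small grey body in a large enclosure: P_net = εσA(T_body⁴ − T_wall⁴).
A = 1.99 m²; T_body⁴ − T_wall⁴ = 8.999×10⁹ − 7.886×10⁹ = 1.113×10⁹ K⁴.
|P_net| = 0.88·5.67×10⁻⁸·1.990·1.113×10⁹.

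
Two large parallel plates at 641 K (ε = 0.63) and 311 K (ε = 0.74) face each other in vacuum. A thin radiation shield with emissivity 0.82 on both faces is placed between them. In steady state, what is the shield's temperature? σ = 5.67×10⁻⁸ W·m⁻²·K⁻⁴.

T_s ≈ 538 K

In steady state the net flux on the hot side equals that on the cold side.
σ(T₁⁴−T_s⁴)/D₁ = σ(T_s⁴−T₂⁴)/D₂, with D₁ = 1/ε₁+1/ε_s−1 = 1.807, D₂ = 1/ε_s+1/ε₂−1 = 1.571.
Solve for T_s⁴: T_s⁴ = (D₂·T₁⁴ + D₁·T₂⁴)/(D₁+D₂) = 8.352×10¹⁰ K⁴.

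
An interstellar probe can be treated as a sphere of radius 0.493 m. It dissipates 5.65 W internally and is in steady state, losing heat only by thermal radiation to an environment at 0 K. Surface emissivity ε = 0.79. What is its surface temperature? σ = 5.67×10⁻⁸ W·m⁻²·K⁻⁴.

T ≈ 80.2 K

Steady state: internal power = radiated power, P = εσA T⁴.
Radiating area A = 4πr² = 3.054 m².
T⁴ = P/(εσA) = 5.65/(0.79·5.67×10⁻⁸·3.054) = 4.130×10⁷ K⁴.
T = (4.130×10⁷)^(1/4).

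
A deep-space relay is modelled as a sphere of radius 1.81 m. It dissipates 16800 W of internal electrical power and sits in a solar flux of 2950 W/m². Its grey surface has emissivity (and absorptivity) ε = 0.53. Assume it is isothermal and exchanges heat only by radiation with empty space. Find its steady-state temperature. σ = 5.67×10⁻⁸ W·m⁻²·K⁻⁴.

T ≈ 404 K

At steady state, absorbed solar power + internal power = radiated power.
Absorbed: α·S·A_cross = 0.53·2950·10.29 = 16090 W (cross-section πr²).
Total input = 16090 + 16800 = 32890 W.
Radiated: εσ·A_surf·T⁴ with A_surf = 4πr² = 41.17 m².
T⁴ = 32890/(0.53·5.67×10⁻⁸·41.17) = 2.659×10¹⁰ K⁴.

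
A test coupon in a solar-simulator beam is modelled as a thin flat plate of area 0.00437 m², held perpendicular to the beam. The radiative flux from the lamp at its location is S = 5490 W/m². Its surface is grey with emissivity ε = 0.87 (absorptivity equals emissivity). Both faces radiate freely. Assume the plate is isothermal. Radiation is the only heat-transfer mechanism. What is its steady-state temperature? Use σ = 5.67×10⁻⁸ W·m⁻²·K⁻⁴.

At equilibrium, absorbed power = emitted power.
Absorbing cross-section = A = 0.004370 m²; emitting surface = 2A = 0.008740 m² (ratio 2).
εS·A_cross = εσ·A_surf·T⁴  ⇒  T⁴ = S/(2σ)   (ε cancels).
T⁴ = 5490/(2·5.67×10⁻⁸) = 4.841×10¹⁰ K⁴.
T = (4.841×10¹⁰)^(1/4).

T ≈ 469 K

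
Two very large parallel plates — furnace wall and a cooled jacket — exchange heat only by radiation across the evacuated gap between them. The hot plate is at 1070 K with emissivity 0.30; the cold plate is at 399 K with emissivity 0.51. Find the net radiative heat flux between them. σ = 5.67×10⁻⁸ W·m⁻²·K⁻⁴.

q ≈ 17000 W/m²

For two infinite grey parallel plates, q = σ(T₁⁴ − T₂⁴)/(1/ε₁ + 1/ε₂ − 1).
T₁⁴ − T₂⁴ = 1.311×10¹² − 2.534×10¹⁰ = 1.285×10¹² K⁴.
1/ε₁ + 1/ε₂ − 1 = 3.333 + 1.961 − 1 = 4.294.
q = 5.67×10⁻⁸ × 1.285×10¹² / 4.294.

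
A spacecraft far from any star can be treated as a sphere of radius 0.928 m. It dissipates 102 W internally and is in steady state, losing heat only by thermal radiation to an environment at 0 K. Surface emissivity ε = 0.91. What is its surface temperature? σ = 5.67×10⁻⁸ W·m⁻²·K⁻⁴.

T ≈ 116 K

Steady state: internal power = radiated power, P = εσA T⁴.
Radiating area A = 4πr² = 10.82 m².
T⁴ = P/(εσA) = 102/(0.91·5.67×10⁻⁸·10.82) = 1.827×10⁸ K⁴.
T = (1.827×10⁸)^(1/4).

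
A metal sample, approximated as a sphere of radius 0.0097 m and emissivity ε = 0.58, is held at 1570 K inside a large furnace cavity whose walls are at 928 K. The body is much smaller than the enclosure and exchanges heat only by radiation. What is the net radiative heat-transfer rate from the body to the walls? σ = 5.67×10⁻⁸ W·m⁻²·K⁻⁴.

For a small grey body in a large enclosure: P_net = εσA(T_body⁴ − T_wall⁴).
A = 4πr² = 0.001182 m²; T_body⁴ − T_wall⁴ = 6.076×10¹² − 7.416×10¹¹ = 5.334×10¹² K⁴.
|P_net| = 0.58·5.67×10⁻⁸·0.001182·5.334×10¹².

P_net ≈ 207 W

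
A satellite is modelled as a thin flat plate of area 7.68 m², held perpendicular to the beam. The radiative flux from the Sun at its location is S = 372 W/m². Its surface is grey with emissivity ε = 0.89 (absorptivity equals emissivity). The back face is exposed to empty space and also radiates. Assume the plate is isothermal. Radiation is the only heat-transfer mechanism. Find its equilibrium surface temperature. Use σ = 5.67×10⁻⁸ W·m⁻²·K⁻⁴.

At equilibrium, absorbed power = emitted power.
Absorbing cross-section = A = 7.680 m²; emitting surface = 2A = 15.36 m² (ratio 2).
εS·A_cross = εσ·A_surf·T⁴  ⇒  T⁴ = S/(2σ)   (ε cancels).
T⁴ = 372/(2·5.67×10⁻⁸) = 3.280×10⁹ K⁴.
T = (3.280×10⁹)^(1/4).

T ≈ 239 K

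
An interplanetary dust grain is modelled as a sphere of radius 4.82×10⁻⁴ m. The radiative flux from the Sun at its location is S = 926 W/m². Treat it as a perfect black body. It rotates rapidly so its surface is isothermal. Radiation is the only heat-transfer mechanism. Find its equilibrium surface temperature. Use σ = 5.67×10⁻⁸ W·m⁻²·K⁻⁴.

T ≈ 253 K

At equilibrium, absorbed power = emitted power.
Absorbing cross-section = πr² = 7.299×10⁻⁷ m²; emitting surface = 4πr² = 2.919×10⁻⁶ m² (ratio 4).
S·A_cross = εσ·A_surf·T⁴  ⇒  T⁴ = S/(4σ).
T⁴ = 1.00·926/(4·5.67×10⁻⁸) = 4.083×10⁹ K⁴.
T = (4.083×10⁹)^(1/4).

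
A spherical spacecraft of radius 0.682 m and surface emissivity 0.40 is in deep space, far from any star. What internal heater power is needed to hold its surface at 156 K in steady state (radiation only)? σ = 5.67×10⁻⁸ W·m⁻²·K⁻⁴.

P ≈ 78.5 W

P = εσ·4πr²·T⁴.
4πr² = 5.845 m²; T⁴ = 5.922×10⁸ K⁴.
P = 0.40·5.67×10⁻⁸·5.845·5.922×10⁸.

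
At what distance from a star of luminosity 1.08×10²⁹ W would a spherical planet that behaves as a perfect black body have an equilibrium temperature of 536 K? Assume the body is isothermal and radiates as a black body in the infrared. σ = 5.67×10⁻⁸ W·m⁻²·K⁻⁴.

For an isothermal black-emitting sphere, (1−a)S·πr² = σ·4πr²·T⁴ ⇒ S = 4σT⁴/(1−a).
S = 4·5.67×10⁻⁸·(536)⁴/1.00 = 18720 W/m².
Flux falls as S = L/(4πd²), so d = √(L/(4πS)) = √(1.08×10²⁹/(4π·18720)).

d ≈ 6.78×10¹¹ m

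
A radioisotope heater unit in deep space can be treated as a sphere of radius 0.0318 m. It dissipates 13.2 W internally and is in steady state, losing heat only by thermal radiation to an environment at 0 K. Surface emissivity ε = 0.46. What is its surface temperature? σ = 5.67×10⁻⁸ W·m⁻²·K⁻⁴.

Steady state: internal power = radiated power, P = εσA T⁴.
Radiating area A = 4πr² = 0.01271 m².
T⁴ = P/(εσA) = 13.2/(0.46·5.67×10⁻⁸·0.01271) = 3.983×10¹⁰ K⁴.
T = (3.983×10¹⁰)^(1/4).

T ≈ 447 K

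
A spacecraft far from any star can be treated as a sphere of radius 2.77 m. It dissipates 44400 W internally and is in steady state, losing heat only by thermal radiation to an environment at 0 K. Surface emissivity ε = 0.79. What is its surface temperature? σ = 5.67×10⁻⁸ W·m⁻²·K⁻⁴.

T ≈ 318 K

Steady state: internal power = radiated power, P = εσA T⁴.
Radiating area A = 4πr² = 96.42 m².
T⁴ = P/(εσA) = 44400/(0.79·5.67×10⁻⁸·96.42) = 1.028×10¹⁰ K⁴.
T = (1.028×10¹⁰)^(1/4).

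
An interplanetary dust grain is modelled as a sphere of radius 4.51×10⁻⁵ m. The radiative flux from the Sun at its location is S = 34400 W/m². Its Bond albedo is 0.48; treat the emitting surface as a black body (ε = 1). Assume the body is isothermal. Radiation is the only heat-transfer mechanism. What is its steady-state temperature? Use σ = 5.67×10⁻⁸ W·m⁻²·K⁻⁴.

At equilibrium, absorbed power = emitted power.
Absorbing cross-section = πr² = 6.390×10⁻⁹ m²; emitting surface = 4πr² = 2.556×10⁻⁸ m² (ratio 4).
(1−a)S·A_cross = εσ·A_surf·T⁴  ⇒  T⁴ = (1−a)S/(4σ).
T⁴ = 0.520·34400/(4·5.67×10⁻⁸) = 7.887×10¹⁰ K⁴.
T = (7.887×10¹⁰)^(1/4).

T ≈ 530 K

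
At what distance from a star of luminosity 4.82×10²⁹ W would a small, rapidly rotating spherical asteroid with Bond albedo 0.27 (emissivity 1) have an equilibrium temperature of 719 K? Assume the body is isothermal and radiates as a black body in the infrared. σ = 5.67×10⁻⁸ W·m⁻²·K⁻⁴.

For an isothermal black-emitting sphere, (1−a)S·πr² = σ·4πr²·T⁴ ⇒ S = 4σT⁴/(1−a).
S = 4·5.67×10⁻⁸·(719)⁴/0.730 = 83030 W/m².
Flux falls as S = L/(4πd²), so d = √(L/(4πS)) = √(4.82×10²⁹/(4π·83030)).

d ≈ 6.80×10¹¹ m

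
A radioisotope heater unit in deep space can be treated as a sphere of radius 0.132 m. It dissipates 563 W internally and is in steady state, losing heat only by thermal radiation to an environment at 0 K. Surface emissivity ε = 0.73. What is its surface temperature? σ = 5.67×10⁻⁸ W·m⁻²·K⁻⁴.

T ≈ 499 K

Steady state: internal power = radiated power, P = εσA T⁴.
Radiating area A = 4πr² = 0.2190 m².
T⁴ = P/(εσA) = 563/(0.73·5.67×10⁻⁸·0.2190) = 6.212×10¹⁰ K⁴.
T = (6.212×10¹⁰)^(1/4).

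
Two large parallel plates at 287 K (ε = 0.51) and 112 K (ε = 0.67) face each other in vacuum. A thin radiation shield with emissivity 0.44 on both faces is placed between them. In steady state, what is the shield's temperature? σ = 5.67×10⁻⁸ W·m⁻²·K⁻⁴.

T_s ≈ 238 K

In steady state the net flux on the hot side equals that on the cold side.
σ(T₁⁴−T_s⁴)/D₁ = σ(T_s⁴−T₂⁴)/D₂, with D₁ = 1/ε₁+1/ε_s−1 = 3.234, D₂ = 1/ε_s+1/ε₂−1 = 2.765.
Solve for T_s⁴: T_s⁴ = (D₂·T₁⁴ + D₁·T₂⁴)/(D₁+D₂) = 3.212×10⁹ K⁴.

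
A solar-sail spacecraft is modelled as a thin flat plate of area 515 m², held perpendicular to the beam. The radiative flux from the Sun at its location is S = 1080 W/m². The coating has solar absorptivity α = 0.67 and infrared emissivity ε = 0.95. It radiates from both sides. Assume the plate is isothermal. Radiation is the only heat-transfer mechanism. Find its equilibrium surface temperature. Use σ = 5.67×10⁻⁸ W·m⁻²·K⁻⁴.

At equilibrium, absorbed power = emitted power.
Absorbing cross-section = A = 515.0 m²; emitting surface = 2A = 1030 m² (ratio 2).
αS·A_cross = εσ·A_surf·T⁴  ⇒  T⁴ = αS/(ε·2σ).
T⁴ = 0.670·1080/(0.95·2·5.67×10⁻⁸) = 6.717×10⁹ K⁴.
T = (6.717×10⁹)^(1/4).

T ≈ 286 K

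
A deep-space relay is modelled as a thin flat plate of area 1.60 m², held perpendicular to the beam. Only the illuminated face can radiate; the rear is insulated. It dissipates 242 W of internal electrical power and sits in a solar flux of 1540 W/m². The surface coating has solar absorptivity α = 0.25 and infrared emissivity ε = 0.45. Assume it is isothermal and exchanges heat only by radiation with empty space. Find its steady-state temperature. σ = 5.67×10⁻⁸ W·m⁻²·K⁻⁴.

At steady state, absorbed solar power + internal power = radiated power.
Absorbed: α·S·A_cross = 0.25·1540·1.600 = 616.0 W (cross-section A).
Total input = 616.0 + 242 = 858.0 W.
Radiated: εσ·A_surf·T⁴ with A_surf = A = 1.600 m².
T⁴ = 858.0/(0.45·5.67×10⁻⁸·1.600) = 2.102×10¹⁰ K⁴.

T ≈ 381 K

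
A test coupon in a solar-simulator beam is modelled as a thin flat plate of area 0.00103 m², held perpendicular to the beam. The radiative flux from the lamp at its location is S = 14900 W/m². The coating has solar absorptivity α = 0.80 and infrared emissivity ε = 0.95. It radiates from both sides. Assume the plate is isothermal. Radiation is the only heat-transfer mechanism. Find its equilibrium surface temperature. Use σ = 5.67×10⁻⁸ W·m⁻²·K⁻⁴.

At equilibrium, absorbed power = emitted power.
Absorbing cross-section = A = 0.001030 m²; emitting surface = 2A = 0.002060 m² (ratio 2).
αS·A_cross = εσ·A_surf·T⁴  ⇒  T⁴ = αS/(ε·2σ).
T⁴ = 0.800·14900/(0.95·2·5.67×10⁻⁸) = 1.106×10¹¹ K⁴.
T = (1.106×10¹¹)^(1/4).

T ≈ 577 K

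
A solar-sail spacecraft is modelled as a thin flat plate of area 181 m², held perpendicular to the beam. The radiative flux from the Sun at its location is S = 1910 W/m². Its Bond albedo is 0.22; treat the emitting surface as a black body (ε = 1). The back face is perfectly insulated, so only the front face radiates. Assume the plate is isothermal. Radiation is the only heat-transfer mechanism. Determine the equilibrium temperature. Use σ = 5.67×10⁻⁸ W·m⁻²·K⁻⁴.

T ≈ 403 K

At equilibrium, absorbed power = emitted power.
Absorbing cross-section = A = 181.0 m²; emitting surface = A = 181.0 m² (ratio 1).
(1−a)S·A_cross = εσ·A_surf·T⁴  ⇒  T⁴ = (1−a)S/(1σ).
T⁴ = 0.780·1910/(1·5.67×10⁻⁸) = 2.628×10¹⁰ K⁴.
T = (2.628×10¹⁰)^(1/4).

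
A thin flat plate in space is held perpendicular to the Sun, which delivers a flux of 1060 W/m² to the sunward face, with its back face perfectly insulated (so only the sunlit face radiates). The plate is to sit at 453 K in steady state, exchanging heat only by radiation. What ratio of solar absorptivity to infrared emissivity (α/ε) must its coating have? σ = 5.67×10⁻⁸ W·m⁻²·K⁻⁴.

α/ε ≈ 2.25

Balance: αS·A = εσ·1A·T⁴ ⇒ α/ε = σT⁴/S.
α/ε = 5.67×10⁻⁸·(453)⁴/1060 = 5.67×10⁻⁸·4.211×10¹⁰/1060.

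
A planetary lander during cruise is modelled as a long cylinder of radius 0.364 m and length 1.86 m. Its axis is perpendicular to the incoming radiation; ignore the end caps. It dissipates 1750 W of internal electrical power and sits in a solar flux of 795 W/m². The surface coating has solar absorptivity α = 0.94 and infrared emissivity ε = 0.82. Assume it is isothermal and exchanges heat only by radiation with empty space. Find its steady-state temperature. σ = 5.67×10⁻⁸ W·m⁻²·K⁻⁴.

At steady state, absorbed solar power + internal power = radiated power.
Absorbed: α·S·A_cross = 0.94·795·1.354 = 1012 W (cross-section 2rL).
Total input = 1012 + 1750 = 2762 W.
Radiated: εσ·A_surf·T⁴ with A_surf = 2πrL = 4.254 m².
T⁴ = 2762/(0.82·5.67×10⁻⁸·4.254) = 1.396×10¹⁰ K⁴.

T ≈ 344 K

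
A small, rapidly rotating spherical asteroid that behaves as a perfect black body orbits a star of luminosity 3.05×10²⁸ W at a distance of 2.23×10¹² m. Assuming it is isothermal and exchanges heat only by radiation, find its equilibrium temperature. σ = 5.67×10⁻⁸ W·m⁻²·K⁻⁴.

First find the stellar flux at distance d: S = L/(4πd²) = 3.05×10²⁸/(4π·(2.23×10¹²)²) = 488.1 W/m².
For an isothermal sphere, absorbed (1−a)S·πr² = emitted σ·4πr²·T⁴, so T⁴ = (1−a)S/(4σ).
T⁴ = 1.00·488.1/(4·5.67×10⁻⁸) = 2.152×10⁹ K⁴.

T ≈ 215 K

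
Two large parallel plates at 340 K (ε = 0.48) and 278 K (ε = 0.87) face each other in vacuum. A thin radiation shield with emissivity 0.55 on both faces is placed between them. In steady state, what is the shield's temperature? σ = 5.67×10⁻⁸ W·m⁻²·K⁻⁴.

In steady state the net flux on the hot side equals that on the cold side.
σ(T₁⁴−T_s⁴)/D₁ = σ(T_s⁴−T₂⁴)/D₂, with D₁ = 1/ε₁+1/ε_s−1 = 2.902, D₂ = 1/ε_s+1/ε₂−1 = 1.968.
Solve for T_s⁴: T_s⁴ = (D₂·T₁⁴ + D₁·T₂⁴)/(D₁+D₂) = 8.959×10⁹ K⁴.

T_s ≈ 308 K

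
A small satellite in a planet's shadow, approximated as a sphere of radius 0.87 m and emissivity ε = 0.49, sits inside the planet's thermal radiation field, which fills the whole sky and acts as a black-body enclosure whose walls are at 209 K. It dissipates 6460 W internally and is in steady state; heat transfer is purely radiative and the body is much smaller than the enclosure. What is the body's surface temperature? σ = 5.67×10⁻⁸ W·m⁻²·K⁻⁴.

T ≈ 403 K

For a small grey body in a large enclosure, net radiated power = εσA(T⁴ − T_w⁴).
Steady state: P = εσA(T⁴ − T_w⁴) with A = 4πr² = 9.511 m².
T⁴ = P/(εσA) + T_w⁴ = 6460/(0.49·5.67×10⁻⁸·9.511) + (209)⁴
    = 2.445×10¹⁰ + 1.908×10⁹ = 2.635×10¹⁰ K⁴.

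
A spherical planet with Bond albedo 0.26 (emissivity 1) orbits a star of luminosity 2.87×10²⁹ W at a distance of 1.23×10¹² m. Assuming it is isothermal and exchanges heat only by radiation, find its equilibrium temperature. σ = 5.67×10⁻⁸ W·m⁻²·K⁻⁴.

T ≈ 471 K

First find the stellar flux at distance d: S = L/(4πd²) = 2.87×10²⁹/(4π·(1.23×10¹²)²) = 15100 W/m².
For an isothermal sphere, absorbed (1−a)S·πr² = emitted σ·4πr²·T⁴, so T⁴ = (1−a)S/(4σ).
T⁴ = 0.740·15100/(4·5.67×10⁻⁸) = 4.926×10¹⁰ K⁴.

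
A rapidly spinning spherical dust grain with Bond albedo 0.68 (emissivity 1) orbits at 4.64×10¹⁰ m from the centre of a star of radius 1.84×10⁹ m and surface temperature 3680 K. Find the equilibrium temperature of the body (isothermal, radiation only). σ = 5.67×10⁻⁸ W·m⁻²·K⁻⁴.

T ≈ 390 K

The star's surface emits σT_*⁴; at distance d the flux is S = σT_*⁴(R_*/d)².
S = 5.67×10⁻⁸·(3680)⁴·(1.84×10⁹/4.64×10¹⁰)² = 16350 W/m².
For an isothermal sphere T⁴ = (1−a)S/(4σ) = 2.307×10¹⁰ K⁴.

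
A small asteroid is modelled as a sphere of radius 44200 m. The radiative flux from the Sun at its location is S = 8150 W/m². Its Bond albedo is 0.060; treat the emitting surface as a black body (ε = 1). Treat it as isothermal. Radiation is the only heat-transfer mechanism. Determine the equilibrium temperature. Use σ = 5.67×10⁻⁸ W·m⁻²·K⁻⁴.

At equilibrium, absorbed power = emitted power.
Absorbing cross-section = πr² = 6.138×10⁹ m²; emitting surface = 4πr² = 2.455×10¹⁰ m² (ratio 4).
(1−a)S·A_cross = εσ·A_surf·T⁴  ⇒  T⁴ = (1−a)S/(4σ).
T⁴ = 0.940·8150/(4·5.67×10⁻⁸) = 3.378×10¹⁰ K⁴.
T = (3.378×10¹⁰)^(1/4).

T ≈ 429 K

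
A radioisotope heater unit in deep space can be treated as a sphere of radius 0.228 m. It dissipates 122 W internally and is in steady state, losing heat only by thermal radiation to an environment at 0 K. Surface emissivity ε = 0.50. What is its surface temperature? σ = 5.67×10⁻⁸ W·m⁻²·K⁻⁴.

Steady state: internal power = radiated power, P = εσA T⁴.
Radiating area A = 4πr² = 0.6533 m².
T⁴ = P/(εσA) = 122/(0.50·5.67×10⁻⁸·0.6533) = 6.588×10⁹ K⁴.
T = (6.588×10⁹)^(1/4).

T ≈ 285 K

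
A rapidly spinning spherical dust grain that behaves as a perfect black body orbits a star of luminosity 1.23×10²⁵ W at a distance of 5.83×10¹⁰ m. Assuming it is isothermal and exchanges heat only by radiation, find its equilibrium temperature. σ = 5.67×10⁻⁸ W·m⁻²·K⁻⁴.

First find the stellar flux at distance d: S = L/(4πd²) = 1.23×10²⁵/(4π·(5.83×10¹⁰)²) = 288.0 W/m².
For an isothermal sphere, absorbed (1−a)S·πr² = emitted σ·4πr²·T⁴, so T⁴ = (1−a)S/(4σ).
T⁴ = 1.00·288.0/(4·5.67×10⁻⁸) = 1.270×10⁹ K⁴.

T ≈ 189 K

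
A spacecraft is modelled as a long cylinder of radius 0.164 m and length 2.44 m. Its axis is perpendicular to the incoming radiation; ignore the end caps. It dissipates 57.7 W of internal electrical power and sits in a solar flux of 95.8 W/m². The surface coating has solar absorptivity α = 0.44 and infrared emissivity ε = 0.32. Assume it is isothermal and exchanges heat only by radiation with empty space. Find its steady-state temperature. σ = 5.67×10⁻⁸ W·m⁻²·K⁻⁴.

T ≈ 212 K

At steady state, absorbed solar power + internal power = radiated power.
Absorbed: α·S·A_cross = 0.44·95.8·0.8003 = 33.74 W (cross-section 2rL).
Total input = 33.74 + 57.7 = 91.44 W.
Radiated: εσ·A_surf·T⁴ with A_surf = 2πrL = 2.514 m².
T⁴ = 91.44/(0.32·5.67×10⁻⁸·2.514) = 2.004×10⁹ K⁴.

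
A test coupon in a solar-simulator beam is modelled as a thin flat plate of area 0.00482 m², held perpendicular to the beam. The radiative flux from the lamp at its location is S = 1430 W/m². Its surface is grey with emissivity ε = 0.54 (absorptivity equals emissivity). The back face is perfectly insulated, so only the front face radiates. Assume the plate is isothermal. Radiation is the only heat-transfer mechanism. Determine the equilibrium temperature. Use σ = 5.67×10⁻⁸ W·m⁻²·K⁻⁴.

At equilibrium, absorbed power = emitted power.
Absorbing cross-section = A = 0.004820 m²; emitting surface = A = 0.004820 m² (ratio 1).
εS·A_cross = εσ·A_surf·T⁴  ⇒  T⁴ = S/(1σ)   (ε cancels).
T⁴ = 1430/(1·5.67×10⁻⁸) = 2.522×10¹⁰ K⁴.
T = (2.522×10¹⁰)^(1/4).

T ≈ 399 K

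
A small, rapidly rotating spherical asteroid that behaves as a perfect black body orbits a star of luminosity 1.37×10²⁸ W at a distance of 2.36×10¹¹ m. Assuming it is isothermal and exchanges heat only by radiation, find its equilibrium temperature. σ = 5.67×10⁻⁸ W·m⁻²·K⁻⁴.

T ≈ 542 K

First find the stellar flux at distance d: S = L/(4πd²) = 1.37×10²⁸/(4π·(2.36×10¹¹)²) = 19570 W/m².
For an isothermal sphere, absorbed (1−a)S·πr² = emitted σ·4πr²·T⁴, so T⁴ = (1−a)S/(4σ).
T⁴ = 1.00·19570/(4·5.67×10⁻⁸) = 8.631×10¹⁰ K⁴.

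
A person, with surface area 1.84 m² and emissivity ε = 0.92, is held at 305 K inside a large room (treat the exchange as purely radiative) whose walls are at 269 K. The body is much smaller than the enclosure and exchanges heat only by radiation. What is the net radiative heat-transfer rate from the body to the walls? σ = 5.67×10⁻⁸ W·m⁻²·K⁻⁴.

P_net ≈ 328 W

For a small grey body in a large enclosure: P_net = εσA(T_body⁴ − T_wall⁴).
A = 1.84 m²; T_body⁴ − T_wall⁴ = 8.654×10⁹ − 5.236×10⁹ = 3.418×10⁹ K⁴.
|P_net| = 0.92·5.67×10⁻⁸·1.840·3.418×10⁹.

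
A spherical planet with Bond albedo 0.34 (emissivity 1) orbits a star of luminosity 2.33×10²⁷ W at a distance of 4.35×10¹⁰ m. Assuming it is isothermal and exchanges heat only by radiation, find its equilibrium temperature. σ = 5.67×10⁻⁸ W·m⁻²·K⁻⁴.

T ≈ 731 K

First find the stellar flux at distance d: S = L/(4πd²) = 2.33×10²⁷/(4π·(4.35×10¹⁰)²) = 97990 W/m².
For an isothermal sphere, absorbed (1−a)S·πr² = emitted σ·4πr²·T⁴, so T⁴ = (1−a)S/(4σ).
T⁴ = 0.660·97990/(4·5.67×10⁻⁸) = 2.851×10¹¹ K⁴.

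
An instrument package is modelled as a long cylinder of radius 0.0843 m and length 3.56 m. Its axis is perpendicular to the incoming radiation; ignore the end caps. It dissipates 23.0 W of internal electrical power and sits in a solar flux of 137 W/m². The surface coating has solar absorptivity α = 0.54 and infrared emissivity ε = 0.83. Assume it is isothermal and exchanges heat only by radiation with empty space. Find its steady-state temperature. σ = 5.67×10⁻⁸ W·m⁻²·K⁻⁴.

T ≈ 166 K

At steady state, absorbed solar power + internal power = radiated power.
Absorbed: α·S·A_cross = 0.54·137·0.6002 = 44.40 W (cross-section 2rL).
Total input = 44.40 + 23.0 = 67.40 W.
Radiated: εσ·A_surf·T⁴ with A_surf = 2πrL = 1.886 m².
T⁴ = 67.40/(0.83·5.67×10⁻⁸·1.886) = 7.596×10⁸ K⁴.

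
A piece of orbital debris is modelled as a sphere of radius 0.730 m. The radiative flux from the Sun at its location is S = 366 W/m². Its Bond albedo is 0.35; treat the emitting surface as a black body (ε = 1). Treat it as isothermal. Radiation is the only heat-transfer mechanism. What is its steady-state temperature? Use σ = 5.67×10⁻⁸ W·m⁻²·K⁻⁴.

T ≈ 180 K

At equilibrium, absorbed power = emitted power.
Absorbing cross-section = πr² = 1.674 m²; emitting surface = 4πr² = 6.697 m² (ratio 4).
(1−a)S·A_cross = εσ·A_surf·T⁴  ⇒  T⁴ = (1−a)S/(4σ).
T⁴ = 0.650·366/(4·5.67×10⁻⁸) = 1.049×10⁹ K⁴.
T = (1.049×10⁹)^(1/4).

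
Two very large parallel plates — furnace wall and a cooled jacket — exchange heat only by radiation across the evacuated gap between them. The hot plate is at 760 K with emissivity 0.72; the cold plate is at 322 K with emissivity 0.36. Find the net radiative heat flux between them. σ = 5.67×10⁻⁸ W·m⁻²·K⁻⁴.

q ≈ 5780 W/m²

For two infinite grey parallel plates, q = σ(T₁⁴ − T₂⁴)/(1/ε₁ + 1/ε₂ − 1).
T₁⁴ − T₂⁴ = 3.336×10¹¹ − 1.075×10¹⁰ = 3.229×10¹¹ K⁴.
1/ε₁ + 1/ε₂ − 1 = 1.389 + 2.778 − 1 = 3.167.
q = 5.67×10⁻⁸ × 3.229×10¹¹ / 3.167.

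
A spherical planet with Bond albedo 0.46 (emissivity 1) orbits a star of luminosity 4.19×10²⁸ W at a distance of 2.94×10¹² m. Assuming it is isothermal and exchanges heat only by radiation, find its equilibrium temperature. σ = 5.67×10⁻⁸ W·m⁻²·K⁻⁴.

First find the stellar flux at distance d: S = L/(4πd²) = 4.19×10²⁸/(4π·(2.94×10¹²)²) = 385.8 W/m².
For an isothermal sphere, absorbed (1−a)S·πr² = emitted σ·4πr²·T⁴, so T⁴ = (1−a)S/(4σ).
T⁴ = 0.540·385.8/(4·5.67×10⁻⁸) = 9.185×10⁸ K⁴.

T ≈ 174 K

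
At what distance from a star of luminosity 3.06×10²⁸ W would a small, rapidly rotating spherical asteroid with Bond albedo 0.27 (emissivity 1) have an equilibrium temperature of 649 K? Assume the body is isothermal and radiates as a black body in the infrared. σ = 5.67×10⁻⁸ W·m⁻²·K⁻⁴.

d ≈ 2.10×10¹¹ m

For an isothermal black-emitting sphere, (1−a)S·πr² = σ·4πr²·T⁴ ⇒ S = 4σT⁴/(1−a).
S = 4·5.67×10⁻⁸·(649)⁴/0.730 = 55120 W/m².
Flux falls as S = L/(4πd²), so d = √(L/(4πS)) = √(3.06×10²⁸/(4π·55120)).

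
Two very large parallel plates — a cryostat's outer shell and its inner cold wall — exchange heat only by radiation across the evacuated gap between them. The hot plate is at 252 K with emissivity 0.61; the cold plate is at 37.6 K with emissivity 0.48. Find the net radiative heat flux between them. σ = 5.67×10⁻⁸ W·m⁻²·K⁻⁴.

For two infinite grey parallel plates, q = σ(T₁⁴ − T₂⁴)/(1/ε₁ + 1/ε₂ − 1).
T₁⁴ − T₂⁴ = 4.033×10⁹ − 1.999×10⁶ = 4.031×10⁹ K⁴.
1/ε₁ + 1/ε₂ − 1 = 1.639 + 2.083 − 1 = 2.723.
q = 5.67×10⁻⁸ × 4.031×10⁹ / 2.723.

q ≈ 83.9 W/m²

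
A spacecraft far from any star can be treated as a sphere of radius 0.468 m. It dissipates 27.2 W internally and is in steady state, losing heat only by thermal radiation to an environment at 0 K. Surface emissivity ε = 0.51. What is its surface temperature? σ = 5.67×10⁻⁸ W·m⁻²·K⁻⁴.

Steady state: internal power = radiated power, P = εσA T⁴.
Radiating area A = 4πr² = 2.752 m².
T⁴ = P/(εσA) = 27.2/(0.51·5.67×10⁻⁸·2.752) = 3.418×10⁸ K⁴.
T = (3.418×10⁸)^(1/4).

T ≈ 136 K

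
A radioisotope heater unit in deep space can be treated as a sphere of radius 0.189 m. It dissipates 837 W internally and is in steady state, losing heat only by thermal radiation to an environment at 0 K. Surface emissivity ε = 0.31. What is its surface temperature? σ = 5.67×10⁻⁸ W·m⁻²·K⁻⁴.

Steady state: internal power = radiated power, P = εσA T⁴.
Radiating area A = 4πr² = 0.4489 m².
T⁴ = P/(εσA) = 837/(0.31·5.67×10⁻⁸·0.4489) = 1.061×10¹¹ K⁴.
T = (1.061×10¹¹)^(1/4).

T ≈ 571 K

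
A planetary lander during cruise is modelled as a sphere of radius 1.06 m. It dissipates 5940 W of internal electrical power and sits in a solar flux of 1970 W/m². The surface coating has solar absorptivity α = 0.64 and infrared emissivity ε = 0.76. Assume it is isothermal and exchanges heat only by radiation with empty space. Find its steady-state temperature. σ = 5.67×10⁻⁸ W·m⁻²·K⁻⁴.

At steady state, absorbed solar power + internal power = radiated power.
Absorbed: α·S·A_cross = 0.64·1970·3.530 = 4450 W (cross-section πr²).
Total input = 4450 + 5940 = 10390 W.
Radiated: εσ·A_surf·T⁴ with A_surf = 4πr² = 14.12 m².
T⁴ = 10390/(0.76·5.67×10⁻⁸·14.12) = 1.708×10¹⁰ K⁴.

T ≈ 361 K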